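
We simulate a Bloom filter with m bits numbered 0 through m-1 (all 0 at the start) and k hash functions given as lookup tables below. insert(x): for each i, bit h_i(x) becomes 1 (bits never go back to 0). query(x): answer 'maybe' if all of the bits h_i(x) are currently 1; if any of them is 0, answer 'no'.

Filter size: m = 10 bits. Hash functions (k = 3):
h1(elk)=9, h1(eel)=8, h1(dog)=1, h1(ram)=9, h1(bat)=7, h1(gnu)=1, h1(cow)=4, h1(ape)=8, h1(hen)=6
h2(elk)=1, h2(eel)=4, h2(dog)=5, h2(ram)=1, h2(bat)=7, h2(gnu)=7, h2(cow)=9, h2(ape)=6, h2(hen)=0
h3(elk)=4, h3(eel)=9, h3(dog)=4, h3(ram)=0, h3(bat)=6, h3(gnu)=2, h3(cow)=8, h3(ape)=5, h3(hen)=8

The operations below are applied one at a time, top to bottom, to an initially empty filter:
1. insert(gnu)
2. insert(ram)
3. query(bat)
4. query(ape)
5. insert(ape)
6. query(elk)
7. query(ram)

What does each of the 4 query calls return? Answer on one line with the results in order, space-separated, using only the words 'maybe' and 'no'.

Answer: no no no maybe

Derivation:
Start: bits=0000000000
Op 1: insert gnu -> sets bits 1 2 7 -> bits=0110000100
Op 2: insert ram -> sets bits 0 1 9 -> bits=1110000101
Op 3: query bat -> checks bit6=0, bit7=1 (has a 0) -> no
Op 4: query ape -> checks bit5=0, bit6=0, bit8=0 (has a 0) -> no
Op 5: insert ape -> sets bits 5 6 8 -> bits=1110011111
Op 6: query elk -> checks bit1=1, bit4=0, bit9=1 (has a 0) -> no
Op 7: query ram -> checks bit0=1, bit1=1, bit9=1 (all 1) -> maybe
Query results in order: no no no maybe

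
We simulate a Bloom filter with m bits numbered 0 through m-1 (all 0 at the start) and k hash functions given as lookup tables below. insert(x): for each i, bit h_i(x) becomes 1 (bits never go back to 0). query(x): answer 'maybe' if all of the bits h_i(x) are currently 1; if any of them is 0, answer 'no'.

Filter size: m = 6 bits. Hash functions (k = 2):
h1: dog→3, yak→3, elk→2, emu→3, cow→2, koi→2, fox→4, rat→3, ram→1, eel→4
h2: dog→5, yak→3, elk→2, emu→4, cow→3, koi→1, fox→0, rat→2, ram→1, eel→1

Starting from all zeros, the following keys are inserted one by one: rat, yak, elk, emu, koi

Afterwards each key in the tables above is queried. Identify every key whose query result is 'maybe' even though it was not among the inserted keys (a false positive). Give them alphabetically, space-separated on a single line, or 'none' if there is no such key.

Answer: cow eel ram

Derivation:
Start: bits=000000
After insert 'rat': sets bits 2 3 -> bits=001100
After insert 'yak': sets bits 3 -> bits=001100
After insert 'elk': sets bits 2 -> bits=001100
After insert 'emu': sets bits 3 4 -> bits=001110
After insert 'koi': sets bits 1 2 -> bits=011110
Not inserted: cow dog eel fox ram — query each against bits=011110:
query cow: checks bit2=1, bit3=1 (all 1) -> maybe => FALSE POSITIVE
query dog: checks bit3=1, bit5=0 (has a 0) -> no => not a false positive
query eel: checks bit1=1, bit4=1 (all 1) -> maybe => FALSE POSITIVE
query fox: checks bit0=0, bit4=1 (has a 0) -> no => not a false positive
query ram: checks bit1=1 (all 1) -> maybe => FALSE POSITIVE
False positives (alphabetical): cow eel ram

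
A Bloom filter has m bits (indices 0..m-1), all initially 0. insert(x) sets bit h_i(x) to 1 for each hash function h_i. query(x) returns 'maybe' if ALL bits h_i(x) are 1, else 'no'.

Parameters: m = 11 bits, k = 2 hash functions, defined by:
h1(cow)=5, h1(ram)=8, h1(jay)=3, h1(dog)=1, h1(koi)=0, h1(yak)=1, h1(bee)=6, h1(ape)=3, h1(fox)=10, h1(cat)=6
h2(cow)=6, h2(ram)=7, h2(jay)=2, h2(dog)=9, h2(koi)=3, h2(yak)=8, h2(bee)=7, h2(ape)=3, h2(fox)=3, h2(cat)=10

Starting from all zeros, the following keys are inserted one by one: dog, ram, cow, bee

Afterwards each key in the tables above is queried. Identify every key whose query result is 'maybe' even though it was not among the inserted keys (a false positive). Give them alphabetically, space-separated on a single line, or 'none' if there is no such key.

Answer: yak

Derivation:
Start: bits=00000000000
After insert 'dog': sets bits 1 9 -> bits=01000000010
After insert 'ram': sets bits 7 8 -> bits=01000001110
After insert 'cow': sets bits 5 6 -> bits=01000111110
After insert 'bee': sets bits 6 7 -> bits=01000111110
Not inserted: ape cat fox jay koi yak — query each against bits=01000111110:
query ape: checks bit3=0 (has a 0) -> no => not a false positive
query cat: checks bit6=1, bit10=0 (has a 0) -> no => not a false positive
query fox: checks bit3=0, bit10=0 (has a 0) -> no => not a false positive
query jay: checks bit2=0, bit3=0 (has a 0) -> no => not a false positive
query koi: checks bit0=0, bit3=0 (has a 0) -> no => not a false positive
query yak: checks bit1=1, bit8=1 (all 1) -> maybe => FALSE POSITIVE
False positives (alphabetical): yak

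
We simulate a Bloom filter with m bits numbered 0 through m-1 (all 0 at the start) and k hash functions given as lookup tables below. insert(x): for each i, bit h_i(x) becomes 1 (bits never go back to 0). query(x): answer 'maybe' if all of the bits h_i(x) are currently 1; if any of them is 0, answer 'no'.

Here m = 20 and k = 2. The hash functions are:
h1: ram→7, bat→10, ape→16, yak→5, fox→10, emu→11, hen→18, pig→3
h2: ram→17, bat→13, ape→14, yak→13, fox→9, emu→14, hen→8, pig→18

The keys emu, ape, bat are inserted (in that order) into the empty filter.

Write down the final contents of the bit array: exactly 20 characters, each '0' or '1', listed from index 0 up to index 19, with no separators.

Start: bits=00000000000000000000
After insert 'emu': sets bits 11 14 -> bits=00000000000100100000
After insert 'ape': sets bits 14 16 -> bits=00000000000100101000
After insert 'bat': sets bits 10 13 -> bits=00000000001101101000

Answer: 00000000001101101000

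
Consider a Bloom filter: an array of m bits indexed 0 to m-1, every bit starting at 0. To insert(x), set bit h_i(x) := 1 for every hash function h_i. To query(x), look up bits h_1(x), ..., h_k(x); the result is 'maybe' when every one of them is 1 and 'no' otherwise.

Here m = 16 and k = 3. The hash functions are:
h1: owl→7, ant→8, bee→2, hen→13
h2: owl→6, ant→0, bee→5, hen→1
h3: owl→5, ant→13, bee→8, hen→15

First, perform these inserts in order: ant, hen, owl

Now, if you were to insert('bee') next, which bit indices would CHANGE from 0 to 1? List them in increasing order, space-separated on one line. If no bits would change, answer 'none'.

Start: bits=0000000000000000
After insert 'ant': sets bits 0 8 13 -> bits=1000000010000100
After insert 'hen': sets bits 1 13 15 -> bits=1100000010000101
After insert 'owl': sets bits 5 6 7 -> bits=1100011110000101
insert 'bee' would touch bits 2 5 8; currently bit2=0, bit5=1, bit8=1
Bits that are 0 among those (would change 0->1): 2

Answer: 2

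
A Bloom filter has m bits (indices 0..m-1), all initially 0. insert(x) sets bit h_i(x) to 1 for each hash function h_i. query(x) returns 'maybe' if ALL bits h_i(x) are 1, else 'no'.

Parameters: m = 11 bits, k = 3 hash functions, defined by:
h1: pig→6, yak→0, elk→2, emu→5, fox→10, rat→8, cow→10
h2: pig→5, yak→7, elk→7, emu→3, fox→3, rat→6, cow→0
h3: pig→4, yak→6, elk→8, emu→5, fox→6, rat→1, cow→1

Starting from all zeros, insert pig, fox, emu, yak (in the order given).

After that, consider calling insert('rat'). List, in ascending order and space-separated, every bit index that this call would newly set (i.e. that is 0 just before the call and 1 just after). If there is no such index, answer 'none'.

Answer: 1 8

Derivation:
Start: bits=00000000000
After insert 'pig': sets bits 4 5 6 -> bits=00001110000
After insert 'fox': sets bits 3 6 10 -> bits=00011110001
After insert 'emu': sets bits 3 5 -> bits=00011110001
After insert 'yak': sets bits 0 6 7 -> bits=10011111001
insert 'rat' would touch bits 1 6 8; currently bit1=0, bit6=1, bit8=0
Bits that are 0 among those (would change 0->1): 1 8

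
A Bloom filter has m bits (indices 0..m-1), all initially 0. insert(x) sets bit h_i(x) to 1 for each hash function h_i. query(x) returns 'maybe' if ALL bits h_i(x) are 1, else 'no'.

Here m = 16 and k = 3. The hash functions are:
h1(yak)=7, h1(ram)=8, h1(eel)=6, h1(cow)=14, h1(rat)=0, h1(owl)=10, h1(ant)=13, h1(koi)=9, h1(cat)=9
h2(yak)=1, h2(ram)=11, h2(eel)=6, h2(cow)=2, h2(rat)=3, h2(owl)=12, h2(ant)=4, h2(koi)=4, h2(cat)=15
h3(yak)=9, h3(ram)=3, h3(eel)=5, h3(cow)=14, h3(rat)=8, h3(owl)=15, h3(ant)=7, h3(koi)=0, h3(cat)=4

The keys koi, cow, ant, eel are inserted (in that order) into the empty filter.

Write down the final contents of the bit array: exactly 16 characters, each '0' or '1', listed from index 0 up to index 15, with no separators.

Answer: 1010111101000110

Derivation:
Start: bits=0000000000000000
After insert 'koi': sets bits 0 4 9 -> bits=1000100001000000
After insert 'cow': sets bits 2 14 -> bits=1010100001000010
After insert 'ant': sets bits 4 7 13 -> bits=1010100101000110
After insert 'eel': sets bits 5 6 -> bits=1010111101000110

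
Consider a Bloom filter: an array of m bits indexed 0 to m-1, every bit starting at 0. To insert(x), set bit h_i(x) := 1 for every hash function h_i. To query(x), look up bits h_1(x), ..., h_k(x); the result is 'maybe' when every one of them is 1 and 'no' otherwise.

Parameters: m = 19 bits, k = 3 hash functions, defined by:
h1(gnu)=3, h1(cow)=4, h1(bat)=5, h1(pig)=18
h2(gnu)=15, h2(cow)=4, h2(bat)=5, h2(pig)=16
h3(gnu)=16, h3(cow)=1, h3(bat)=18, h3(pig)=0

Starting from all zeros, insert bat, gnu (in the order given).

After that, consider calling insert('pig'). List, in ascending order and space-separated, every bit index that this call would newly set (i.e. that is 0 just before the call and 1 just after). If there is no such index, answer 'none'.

Start: bits=0000000000000000000
After insert 'bat': sets bits 5 18 -> bits=0000010000000000001
After insert 'gnu': sets bits 3 15 16 -> bits=0001010000000001101
insert 'pig' would touch bits 0 16 18; currently bit0=0, bit16=1, bit18=1
Bits that are 0 among those (would change 0->1): 0

Answer: 0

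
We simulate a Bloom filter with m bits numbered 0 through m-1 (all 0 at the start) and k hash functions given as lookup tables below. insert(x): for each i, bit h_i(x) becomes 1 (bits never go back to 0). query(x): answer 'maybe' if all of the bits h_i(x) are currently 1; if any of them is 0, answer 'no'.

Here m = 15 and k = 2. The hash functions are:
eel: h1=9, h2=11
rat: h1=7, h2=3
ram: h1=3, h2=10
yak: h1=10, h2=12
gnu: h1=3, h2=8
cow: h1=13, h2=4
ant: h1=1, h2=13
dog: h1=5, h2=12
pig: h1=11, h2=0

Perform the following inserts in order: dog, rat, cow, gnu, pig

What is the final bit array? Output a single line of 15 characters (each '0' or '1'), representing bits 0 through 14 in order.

Answer: 100111011001110

Derivation:
Start: bits=000000000000000
After insert 'dog': sets bits 5 12 -> bits=000001000000100
After insert 'rat': sets bits 3 7 -> bits=000101010000100
After insert 'cow': sets bits 4 13 -> bits=000111010000110
After insert 'gnu': sets bits 3 8 -> bits=000111011000110
After insert 'pig': sets bits 0 11 -> bits=100111011001110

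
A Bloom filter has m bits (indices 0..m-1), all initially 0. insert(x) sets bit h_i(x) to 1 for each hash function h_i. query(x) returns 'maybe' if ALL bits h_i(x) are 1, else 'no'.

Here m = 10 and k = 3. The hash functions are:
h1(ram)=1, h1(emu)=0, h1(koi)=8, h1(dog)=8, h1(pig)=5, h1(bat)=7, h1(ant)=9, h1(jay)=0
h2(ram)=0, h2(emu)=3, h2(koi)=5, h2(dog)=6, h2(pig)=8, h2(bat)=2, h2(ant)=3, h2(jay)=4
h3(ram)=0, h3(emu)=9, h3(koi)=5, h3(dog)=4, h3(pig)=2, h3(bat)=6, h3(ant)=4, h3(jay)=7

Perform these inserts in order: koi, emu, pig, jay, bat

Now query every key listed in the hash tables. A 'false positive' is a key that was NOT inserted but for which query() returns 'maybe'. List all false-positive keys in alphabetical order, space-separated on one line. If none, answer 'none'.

Answer: ant dog

Derivation:
Start: bits=0000000000
After insert 'koi': sets bits 5 8 -> bits=0000010010
After insert 'emu': sets bits 0 3 9 -> bits=1001010011
After insert 'pig': sets bits 2 5 8 -> bits=1011010011
After insert 'jay': sets bits 0 4 7 -> bits=1011110111
After insert 'bat': sets bits 2 6 7 -> bits=1011111111
Not inserted: ant dog ram — query each against bits=1011111111:
query ant: checks bit3=1, bit4=1, bit9=1 (all 1) -> maybe => FALSE POSITIVE
query dog: checks bit4=1, bit6=1, bit8=1 (all 1) -> maybe => FALSE POSITIVE
query ram: checks bit0=1, bit1=0 (has a 0) -> no => not a false positive
False positives (alphabetical): ant dog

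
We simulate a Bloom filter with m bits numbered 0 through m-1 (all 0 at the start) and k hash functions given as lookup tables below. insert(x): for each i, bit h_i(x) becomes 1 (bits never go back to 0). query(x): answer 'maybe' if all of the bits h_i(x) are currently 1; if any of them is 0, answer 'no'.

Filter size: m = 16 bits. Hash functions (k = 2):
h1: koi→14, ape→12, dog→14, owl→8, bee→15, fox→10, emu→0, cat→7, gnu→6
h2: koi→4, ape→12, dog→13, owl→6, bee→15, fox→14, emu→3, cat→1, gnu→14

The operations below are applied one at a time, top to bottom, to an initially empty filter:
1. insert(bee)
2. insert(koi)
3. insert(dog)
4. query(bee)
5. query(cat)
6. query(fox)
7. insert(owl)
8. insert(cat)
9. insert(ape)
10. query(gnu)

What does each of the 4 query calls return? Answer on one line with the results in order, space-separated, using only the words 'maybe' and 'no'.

Answer: maybe no no maybe

Derivation:
Start: bits=0000000000000000
Op 1: insert bee -> sets bits 15 -> bits=0000000000000001
Op 2: insert koi -> sets bits 4 14 -> bits=0000100000000011
Op 3: insert dog -> sets bits 13 14 -> bits=0000100000000111
Op 4: query bee -> checks bit15=1 (all 1) -> maybe
Op 5: query cat -> checks bit1=0, bit7=0 (has a 0) -> no
Op 6: query fox -> checks bit10=0, bit14=1 (has a 0) -> no
Op 7: insert owl -> sets bits 6 8 -> bits=0000101010000111
Op 8: insert cat -> sets bits 1 7 -> bits=0100101110000111
Op 9: insert ape -> sets bits 12 -> bits=0100101110001111
Op 10: query gnu -> checks bit6=1, bit14=1 (all 1) -> maybe
Query results in order: maybe no no maybe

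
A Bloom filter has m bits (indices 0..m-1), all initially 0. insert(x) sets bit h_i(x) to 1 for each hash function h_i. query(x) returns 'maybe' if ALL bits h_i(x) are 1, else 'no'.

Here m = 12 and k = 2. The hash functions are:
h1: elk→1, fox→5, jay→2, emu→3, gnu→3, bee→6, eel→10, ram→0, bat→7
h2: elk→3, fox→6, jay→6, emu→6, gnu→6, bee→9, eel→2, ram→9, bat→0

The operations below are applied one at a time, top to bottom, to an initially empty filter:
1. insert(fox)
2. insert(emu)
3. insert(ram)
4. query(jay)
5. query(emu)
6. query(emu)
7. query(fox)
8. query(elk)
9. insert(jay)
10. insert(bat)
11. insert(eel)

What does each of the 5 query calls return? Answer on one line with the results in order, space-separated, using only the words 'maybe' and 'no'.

Answer: no maybe maybe maybe no

Derivation:
Start: bits=000000000000
Op 1: insert fox -> sets bits 5 6 -> bits=000001100000
Op 2: insert emu -> sets bits 3 6 -> bits=000101100000
Op 3: insert ram -> sets bits 0 9 -> bits=100101100100
Op 4: query jay -> checks bit2=0, bit6=1 (has a 0) -> no
Op 5: query emu -> checks bit3=1, bit6=1 (all 1) -> maybe
Op 6: query emu -> checks bit3=1, bit6=1 (all 1) -> maybe
Op 7: query fox -> checks bit5=1, bit6=1 (all 1) -> maybe
Op 8: query elk -> checks bit1=0, bit3=1 (has a 0) -> no
Op 9: insert jay -> sets bits 2 6 -> bits=101101100100
Op 10: insert bat -> sets bits 0 7 -> bits=101101110100
Op 11: insert eel -> sets bits 2 10 -> bits=101101110110
Query results in order: no maybe maybe maybe no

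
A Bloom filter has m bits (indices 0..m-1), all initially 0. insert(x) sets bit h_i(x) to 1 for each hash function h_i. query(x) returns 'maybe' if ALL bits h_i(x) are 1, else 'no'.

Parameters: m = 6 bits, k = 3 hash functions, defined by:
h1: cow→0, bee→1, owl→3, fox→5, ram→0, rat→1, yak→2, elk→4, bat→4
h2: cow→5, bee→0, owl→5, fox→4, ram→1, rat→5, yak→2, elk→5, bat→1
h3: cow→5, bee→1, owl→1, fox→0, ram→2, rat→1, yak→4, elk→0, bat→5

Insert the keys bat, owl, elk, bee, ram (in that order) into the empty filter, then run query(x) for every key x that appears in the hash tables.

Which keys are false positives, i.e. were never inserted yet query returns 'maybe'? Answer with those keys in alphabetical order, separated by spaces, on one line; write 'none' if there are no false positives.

Start: bits=000000
After insert 'bat': sets bits 1 4 5 -> bits=010011
After insert 'owl': sets bits 1 3 5 -> bits=010111
After insert 'elk': sets bits 0 4 5 -> bits=110111
After insert 'bee': sets bits 0 1 -> bits=110111
After insert 'ram': sets bits 0 1 2 -> bits=111111
Not inserted: cow fox rat yak — query each against bits=111111:
query cow: checks bit0=1, bit5=1 (all 1) -> maybe => FALSE POSITIVE
query fox: checks bit0=1, bit4=1, bit5=1 (all 1) -> maybe => FALSE POSITIVE
query rat: checks bit1=1, bit5=1 (all 1) -> maybe => FALSE POSITIVE
query yak: checks bit2=1, bit4=1 (all 1) -> maybe => FALSE POSITIVE
False positives (alphabetical): cow fox rat yak

Answer: cow fox rat yak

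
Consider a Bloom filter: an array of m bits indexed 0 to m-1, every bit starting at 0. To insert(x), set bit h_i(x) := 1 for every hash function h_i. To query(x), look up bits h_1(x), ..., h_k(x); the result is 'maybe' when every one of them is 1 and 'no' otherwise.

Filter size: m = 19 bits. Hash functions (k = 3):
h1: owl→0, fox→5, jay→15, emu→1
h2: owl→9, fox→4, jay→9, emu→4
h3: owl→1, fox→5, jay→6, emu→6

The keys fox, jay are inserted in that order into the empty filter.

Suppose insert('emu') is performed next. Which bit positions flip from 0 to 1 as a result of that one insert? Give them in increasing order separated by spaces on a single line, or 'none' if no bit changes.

Answer: 1

Derivation:
Start: bits=0000000000000000000
After insert 'fox': sets bits 4 5 -> bits=0000110000000000000
After insert 'jay': sets bits 6 9 15 -> bits=0000111001000001000
insert 'emu' would touch bits 1 4 6; currently bit1=0, bit4=1, bit6=1
Bits that are 0 among those (would change 0->1): 1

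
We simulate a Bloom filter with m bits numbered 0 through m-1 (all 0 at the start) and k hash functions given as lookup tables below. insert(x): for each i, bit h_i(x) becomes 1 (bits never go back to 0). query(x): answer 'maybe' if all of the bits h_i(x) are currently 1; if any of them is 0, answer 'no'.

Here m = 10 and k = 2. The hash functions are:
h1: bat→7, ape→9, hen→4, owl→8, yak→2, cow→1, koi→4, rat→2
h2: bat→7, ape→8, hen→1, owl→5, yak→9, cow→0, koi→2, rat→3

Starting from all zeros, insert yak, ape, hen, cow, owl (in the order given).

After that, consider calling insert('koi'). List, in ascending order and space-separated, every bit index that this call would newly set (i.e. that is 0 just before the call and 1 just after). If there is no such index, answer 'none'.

Start: bits=0000000000
After insert 'yak': sets bits 2 9 -> bits=0010000001
After insert 'ape': sets bits 8 9 -> bits=0010000011
After insert 'hen': sets bits 1 4 -> bits=0110100011
After insert 'cow': sets bits 0 1 -> bits=1110100011
After insert 'owl': sets bits 5 8 -> bits=1110110011
insert 'koi' would touch bits 2 4; currently bit2=1, bit4=1
Bits that are 0 among those (would change 0->1): none

Answer: none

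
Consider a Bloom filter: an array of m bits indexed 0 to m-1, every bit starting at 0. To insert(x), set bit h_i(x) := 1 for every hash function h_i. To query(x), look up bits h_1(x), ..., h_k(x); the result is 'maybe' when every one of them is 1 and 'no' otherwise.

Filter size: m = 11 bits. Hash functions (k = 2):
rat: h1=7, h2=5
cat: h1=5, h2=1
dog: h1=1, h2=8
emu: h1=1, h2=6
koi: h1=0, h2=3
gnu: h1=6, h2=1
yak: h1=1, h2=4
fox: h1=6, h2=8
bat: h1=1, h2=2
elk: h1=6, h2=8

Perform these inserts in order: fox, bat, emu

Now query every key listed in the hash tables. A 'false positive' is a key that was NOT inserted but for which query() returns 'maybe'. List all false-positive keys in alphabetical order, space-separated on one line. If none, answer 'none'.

Answer: dog elk gnu

Derivation:
Start: bits=00000000000
After insert 'fox': sets bits 6 8 -> bits=00000010100
After insert 'bat': sets bits 1 2 -> bits=01100010100
After insert 'emu': sets bits 1 6 -> bits=01100010100
Not inserted: cat dog elk gnu koi rat yak — query each against bits=01100010100:
query cat: checks bit1=1, bit5=0 (has a 0) -> no => not a false positive
query dog: checks bit1=1, bit8=1 (all 1) -> maybe => FALSE POSITIVE
query elk: checks bit6=1, bit8=1 (all 1) -> maybe => FALSE POSITIVE
query gnu: checks bit1=1, bit6=1 (all 1) -> maybe => FALSE POSITIVE
query koi: checks bit0=0, bit3=0 (has a 0) -> no => not a false positive
query rat: checks bit5=0, bit7=0 (has a 0) -> no => not a false positive
query yak: checks bit1=1, bit4=0 (has a 0) -> no => not a false positive
False positives (alphabetical): dog elk gnu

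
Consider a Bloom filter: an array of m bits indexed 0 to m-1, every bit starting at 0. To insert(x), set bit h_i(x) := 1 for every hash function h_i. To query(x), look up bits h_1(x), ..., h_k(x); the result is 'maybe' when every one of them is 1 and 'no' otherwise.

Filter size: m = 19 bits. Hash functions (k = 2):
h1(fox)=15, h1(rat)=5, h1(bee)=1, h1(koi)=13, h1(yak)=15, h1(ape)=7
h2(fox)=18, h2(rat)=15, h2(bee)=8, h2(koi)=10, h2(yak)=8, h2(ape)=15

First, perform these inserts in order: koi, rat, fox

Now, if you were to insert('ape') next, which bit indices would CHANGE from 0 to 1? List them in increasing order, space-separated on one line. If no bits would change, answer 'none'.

Answer: 7

Derivation:
Start: bits=0000000000000000000
After insert 'koi': sets bits 10 13 -> bits=0000000000100100000
After insert 'rat': sets bits 5 15 -> bits=0000010000100101000
After insert 'fox': sets bits 15 18 -> bits=0000010000100101001
insert 'ape' would touch bits 7 15; currently bit7=0, bit15=1
Bits that are 0 among those (would change 0->1): 7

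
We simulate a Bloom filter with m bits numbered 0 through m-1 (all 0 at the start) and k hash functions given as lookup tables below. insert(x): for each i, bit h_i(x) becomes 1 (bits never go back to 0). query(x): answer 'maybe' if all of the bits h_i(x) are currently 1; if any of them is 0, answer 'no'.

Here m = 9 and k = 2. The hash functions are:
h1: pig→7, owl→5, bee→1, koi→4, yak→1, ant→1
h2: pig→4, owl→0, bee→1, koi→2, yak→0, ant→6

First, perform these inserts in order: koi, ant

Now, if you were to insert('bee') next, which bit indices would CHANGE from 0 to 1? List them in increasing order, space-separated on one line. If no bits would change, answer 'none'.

Answer: none

Derivation:
Start: bits=000000000
After insert 'koi': sets bits 2 4 -> bits=001010000
After insert 'ant': sets bits 1 6 -> bits=011010100
insert 'bee' would touch bits 1; currently bit1=1
Bits that are 0 among those (would change 0->1): none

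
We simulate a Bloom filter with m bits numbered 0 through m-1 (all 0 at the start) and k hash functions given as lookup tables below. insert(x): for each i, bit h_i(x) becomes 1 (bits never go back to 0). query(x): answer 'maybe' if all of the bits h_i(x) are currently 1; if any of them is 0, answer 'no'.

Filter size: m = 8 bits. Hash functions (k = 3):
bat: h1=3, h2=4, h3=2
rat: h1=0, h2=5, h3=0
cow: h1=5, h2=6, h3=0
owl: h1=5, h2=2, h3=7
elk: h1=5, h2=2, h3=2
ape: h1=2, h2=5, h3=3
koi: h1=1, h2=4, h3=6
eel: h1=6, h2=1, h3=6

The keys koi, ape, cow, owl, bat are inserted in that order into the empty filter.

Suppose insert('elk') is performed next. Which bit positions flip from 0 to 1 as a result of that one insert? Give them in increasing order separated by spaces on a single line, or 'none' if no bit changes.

Answer: none

Derivation:
Start: bits=00000000
After insert 'koi': sets bits 1 4 6 -> bits=01001010
After insert 'ape': sets bits 2 3 5 -> bits=01111110
After insert 'cow': sets bits 0 5 6 -> bits=11111110
After insert 'owl': sets bits 2 5 7 -> bits=11111111
After insert 'bat': sets bits 2 3 4 -> bits=11111111
insert 'elk' would touch bits 2 5; currently bit2=1, bit5=1
Bits that are 0 among those (would change 0->1): none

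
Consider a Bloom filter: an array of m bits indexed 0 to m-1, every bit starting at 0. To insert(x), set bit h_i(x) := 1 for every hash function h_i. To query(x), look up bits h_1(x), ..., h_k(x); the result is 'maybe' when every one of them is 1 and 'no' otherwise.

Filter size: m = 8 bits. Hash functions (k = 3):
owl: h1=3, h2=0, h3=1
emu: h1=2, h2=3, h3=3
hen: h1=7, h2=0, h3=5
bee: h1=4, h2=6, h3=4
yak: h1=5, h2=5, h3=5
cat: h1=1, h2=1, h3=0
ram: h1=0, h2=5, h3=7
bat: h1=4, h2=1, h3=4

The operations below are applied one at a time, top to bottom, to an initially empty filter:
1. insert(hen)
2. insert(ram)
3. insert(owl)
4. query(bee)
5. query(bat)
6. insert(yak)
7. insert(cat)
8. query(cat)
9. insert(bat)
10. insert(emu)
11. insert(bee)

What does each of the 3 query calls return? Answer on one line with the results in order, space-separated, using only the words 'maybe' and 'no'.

Start: bits=00000000
Op 1: insert hen -> sets bits 0 5 7 -> bits=10000101
Op 2: insert ram -> sets bits 0 5 7 -> bits=10000101
Op 3: insert owl -> sets bits 0 1 3 -> bits=11010101
Op 4: query bee -> checks bit4=0, bit6=0 (has a 0) -> no
Op 5: query bat -> checks bit1=1, bit4=0 (has a 0) -> no
Op 6: insert yak -> sets bits 5 -> bits=11010101
Op 7: insert cat -> sets bits 0 1 -> bits=11010101
Op 8: query cat -> checks bit0=1, bit1=1 (all 1) -> maybe
Op 9: insert bat -> sets bits 1 4 -> bits=11011101
Op 10: insert emu -> sets bits 2 3 -> bits=11111101
Op 11: insert bee -> sets bits 4 6 -> bits=11111111
Query results in order: no no maybe

Answer: no no maybe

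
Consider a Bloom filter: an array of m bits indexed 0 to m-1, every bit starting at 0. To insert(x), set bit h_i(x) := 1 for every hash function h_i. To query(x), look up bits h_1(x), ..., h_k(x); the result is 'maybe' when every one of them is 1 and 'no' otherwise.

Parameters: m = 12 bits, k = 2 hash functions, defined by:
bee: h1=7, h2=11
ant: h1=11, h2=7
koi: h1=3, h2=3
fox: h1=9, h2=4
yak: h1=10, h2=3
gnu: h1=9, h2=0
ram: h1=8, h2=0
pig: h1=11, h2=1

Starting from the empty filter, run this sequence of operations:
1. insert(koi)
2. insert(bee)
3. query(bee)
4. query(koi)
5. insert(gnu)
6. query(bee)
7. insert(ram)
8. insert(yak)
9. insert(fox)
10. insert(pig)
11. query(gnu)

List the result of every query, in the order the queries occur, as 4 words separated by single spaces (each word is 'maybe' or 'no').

Answer: maybe maybe maybe maybe

Derivation:
Start: bits=000000000000
Op 1: insert koi -> sets bits 3 -> bits=000100000000
Op 2: insert bee -> sets bits 7 11 -> bits=000100010001
Op 3: query bee -> checks bit7=1, bit11=1 (all 1) -> maybe
Op 4: query koi -> checks bit3=1 (all 1) -> maybe
Op 5: insert gnu -> sets bits 0 9 -> bits=100100010101
Op 6: query bee -> checks bit7=1, bit11=1 (all 1) -> maybe
Op 7: insert ram -> sets bits 0 8 -> bits=100100011101
Op 8: insert yak -> sets bits 3 10 -> bits=100100011111
Op 9: insert fox -> sets bits 4 9 -> bits=100110011111
Op 10: insert pig -> sets bits 1 11 -> bits=110110011111
Op 11: query gnu -> checks bit0=1, bit9=1 (all 1) -> maybe
Query results in order: maybe maybe maybe maybe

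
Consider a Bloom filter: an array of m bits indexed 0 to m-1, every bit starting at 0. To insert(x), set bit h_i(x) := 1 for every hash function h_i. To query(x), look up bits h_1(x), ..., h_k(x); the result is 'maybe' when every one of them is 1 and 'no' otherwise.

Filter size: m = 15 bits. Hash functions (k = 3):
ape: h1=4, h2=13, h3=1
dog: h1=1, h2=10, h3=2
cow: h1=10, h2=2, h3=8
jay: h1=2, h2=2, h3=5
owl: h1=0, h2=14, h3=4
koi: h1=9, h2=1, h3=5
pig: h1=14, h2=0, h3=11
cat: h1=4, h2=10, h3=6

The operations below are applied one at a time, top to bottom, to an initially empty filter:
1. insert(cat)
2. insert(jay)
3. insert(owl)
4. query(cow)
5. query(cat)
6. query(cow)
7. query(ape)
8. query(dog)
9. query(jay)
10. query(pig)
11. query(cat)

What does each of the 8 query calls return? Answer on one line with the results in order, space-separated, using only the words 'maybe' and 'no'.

Start: bits=000000000000000
Op 1: insert cat -> sets bits 4 6 10 -> bits=000010100010000
Op 2: insert jay -> sets bits 2 5 -> bits=001011100010000
Op 3: insert owl -> sets bits 0 4 14 -> bits=101011100010001
Op 4: query cow -> checks bit2=1, bit8=0, bit10=1 (has a 0) -> no
Op 5: query cat -> checks bit4=1, bit6=1, bit10=1 (all 1) -> maybe
Op 6: query cow -> checks bit2=1, bit8=0, bit10=1 (has a 0) -> no
Op 7: query ape -> checks bit1=0, bit4=1, bit13=0 (has a 0) -> no
Op 8: query dog -> checks bit1=0, bit2=1, bit10=1 (has a 0) -> no
Op 9: query jay -> checks bit2=1, bit5=1 (all 1) -> maybe
Op 10: query pig -> checks bit0=1, bit11=0, bit14=1 (has a 0) -> no
Op 11: query cat -> checks bit4=1, bit6=1, bit10=1 (all 1) -> maybe
Query results in order: no maybe no no no maybe no maybe

Answer: no maybe no no no maybe no maybe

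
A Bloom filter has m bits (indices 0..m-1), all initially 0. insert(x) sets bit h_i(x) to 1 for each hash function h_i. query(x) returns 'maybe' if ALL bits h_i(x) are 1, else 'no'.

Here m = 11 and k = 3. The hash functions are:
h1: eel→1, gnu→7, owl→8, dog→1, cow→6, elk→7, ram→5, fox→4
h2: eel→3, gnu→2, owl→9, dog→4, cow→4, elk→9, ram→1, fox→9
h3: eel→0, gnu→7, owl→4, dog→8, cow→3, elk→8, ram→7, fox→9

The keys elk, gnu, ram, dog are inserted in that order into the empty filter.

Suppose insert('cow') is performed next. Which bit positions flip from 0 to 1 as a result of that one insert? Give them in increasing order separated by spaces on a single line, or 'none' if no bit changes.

Start: bits=00000000000
After insert 'elk': sets bits 7 8 9 -> bits=00000001110
After insert 'gnu': sets bits 2 7 -> bits=00100001110
After insert 'ram': sets bits 1 5 7 -> bits=01100101110
After insert 'dog': sets bits 1 4 8 -> bits=01101101110
insert 'cow' would touch bits 3 4 6; currently bit3=0, bit4=1, bit6=0
Bits that are 0 among those (would change 0->1): 3 6

Answer: 3 6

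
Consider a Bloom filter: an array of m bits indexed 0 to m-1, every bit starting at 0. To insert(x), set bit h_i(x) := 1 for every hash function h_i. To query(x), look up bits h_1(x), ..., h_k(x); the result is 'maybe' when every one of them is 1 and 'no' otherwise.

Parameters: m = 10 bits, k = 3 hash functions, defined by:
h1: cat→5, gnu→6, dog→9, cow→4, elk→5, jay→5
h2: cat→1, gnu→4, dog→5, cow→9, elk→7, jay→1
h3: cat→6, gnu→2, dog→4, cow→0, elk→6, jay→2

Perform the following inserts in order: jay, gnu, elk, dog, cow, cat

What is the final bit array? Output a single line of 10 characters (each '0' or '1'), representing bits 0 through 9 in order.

Start: bits=0000000000
After insert 'jay': sets bits 1 2 5 -> bits=0110010000
After insert 'gnu': sets bits 2 4 6 -> bits=0110111000
After insert 'elk': sets bits 5 6 7 -> bits=0110111100
After insert 'dog': sets bits 4 5 9 -> bits=0110111101
After insert 'cow': sets bits 0 4 9 -> bits=1110111101
After insert 'cat': sets bits 1 5 6 -> bits=1110111101

Answer: 1110111101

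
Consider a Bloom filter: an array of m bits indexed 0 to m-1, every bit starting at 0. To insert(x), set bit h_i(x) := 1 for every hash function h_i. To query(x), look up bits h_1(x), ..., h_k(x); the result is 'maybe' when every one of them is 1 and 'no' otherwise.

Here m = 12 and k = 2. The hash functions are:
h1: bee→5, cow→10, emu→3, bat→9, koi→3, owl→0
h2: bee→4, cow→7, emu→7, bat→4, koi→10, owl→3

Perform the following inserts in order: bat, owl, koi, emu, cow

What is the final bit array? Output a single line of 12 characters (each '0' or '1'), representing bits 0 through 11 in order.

Start: bits=000000000000
After insert 'bat': sets bits 4 9 -> bits=000010000100
After insert 'owl': sets bits 0 3 -> bits=100110000100
After insert 'koi': sets bits 3 10 -> bits=100110000110
After insert 'emu': sets bits 3 7 -> bits=100110010110
After insert 'cow': sets bits 7 10 -> bits=100110010110

Answer: 100110010110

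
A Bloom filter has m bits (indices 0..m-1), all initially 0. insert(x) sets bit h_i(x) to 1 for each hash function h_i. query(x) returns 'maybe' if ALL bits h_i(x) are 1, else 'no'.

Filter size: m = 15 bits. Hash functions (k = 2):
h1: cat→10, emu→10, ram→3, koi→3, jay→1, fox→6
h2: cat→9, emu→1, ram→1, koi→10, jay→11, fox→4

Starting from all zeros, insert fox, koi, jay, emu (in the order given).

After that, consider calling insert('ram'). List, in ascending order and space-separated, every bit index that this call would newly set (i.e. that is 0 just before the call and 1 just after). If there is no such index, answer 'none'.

Answer: none

Derivation:
Start: bits=000000000000000
After insert 'fox': sets bits 4 6 -> bits=000010100000000
After insert 'koi': sets bits 3 10 -> bits=000110100010000
After insert 'jay': sets bits 1 11 -> bits=010110100011000
After insert 'emu': sets bits 1 10 -> bits=010110100011000
insert 'ram' would touch bits 1 3; currently bit1=1, bit3=1
Bits that are 0 among those (would change 0->1): none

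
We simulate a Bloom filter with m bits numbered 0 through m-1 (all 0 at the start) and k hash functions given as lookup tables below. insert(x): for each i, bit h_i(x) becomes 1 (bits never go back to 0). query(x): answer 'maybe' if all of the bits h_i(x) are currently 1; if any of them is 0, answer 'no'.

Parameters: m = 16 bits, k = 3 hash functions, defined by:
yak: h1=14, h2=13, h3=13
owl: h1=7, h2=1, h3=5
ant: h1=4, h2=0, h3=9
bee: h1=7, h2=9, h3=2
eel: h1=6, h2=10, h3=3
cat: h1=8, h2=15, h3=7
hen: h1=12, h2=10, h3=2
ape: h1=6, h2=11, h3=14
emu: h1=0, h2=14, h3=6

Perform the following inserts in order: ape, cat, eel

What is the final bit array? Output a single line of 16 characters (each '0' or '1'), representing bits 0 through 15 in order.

Answer: 0001001110110011

Derivation:
Start: bits=0000000000000000
After insert 'ape': sets bits 6 11 14 -> bits=0000001000010010
After insert 'cat': sets bits 7 8 15 -> bits=0000001110010011
After insert 'eel': sets bits 3 6 10 -> bits=0001001110110011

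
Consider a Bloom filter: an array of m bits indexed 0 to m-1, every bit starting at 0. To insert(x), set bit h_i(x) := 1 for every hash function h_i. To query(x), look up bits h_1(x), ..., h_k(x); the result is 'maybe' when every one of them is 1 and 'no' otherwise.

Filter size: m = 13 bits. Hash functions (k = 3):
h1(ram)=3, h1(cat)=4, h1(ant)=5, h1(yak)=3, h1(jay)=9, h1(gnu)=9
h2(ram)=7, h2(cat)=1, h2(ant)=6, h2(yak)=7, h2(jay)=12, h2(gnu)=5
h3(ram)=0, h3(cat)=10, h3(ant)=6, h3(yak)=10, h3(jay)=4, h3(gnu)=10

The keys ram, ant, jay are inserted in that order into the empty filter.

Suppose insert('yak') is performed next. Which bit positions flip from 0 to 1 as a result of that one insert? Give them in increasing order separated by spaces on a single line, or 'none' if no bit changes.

Answer: 10

Derivation:
Start: bits=0000000000000
After insert 'ram': sets bits 0 3 7 -> bits=1001000100000
After insert 'ant': sets bits 5 6 -> bits=1001011100000
After insert 'jay': sets bits 4 9 12 -> bits=1001111101001
insert 'yak' would touch bits 3 7 10; currently bit3=1, bit7=1, bit10=0
Bits that are 0 among those (would change 0->1): 10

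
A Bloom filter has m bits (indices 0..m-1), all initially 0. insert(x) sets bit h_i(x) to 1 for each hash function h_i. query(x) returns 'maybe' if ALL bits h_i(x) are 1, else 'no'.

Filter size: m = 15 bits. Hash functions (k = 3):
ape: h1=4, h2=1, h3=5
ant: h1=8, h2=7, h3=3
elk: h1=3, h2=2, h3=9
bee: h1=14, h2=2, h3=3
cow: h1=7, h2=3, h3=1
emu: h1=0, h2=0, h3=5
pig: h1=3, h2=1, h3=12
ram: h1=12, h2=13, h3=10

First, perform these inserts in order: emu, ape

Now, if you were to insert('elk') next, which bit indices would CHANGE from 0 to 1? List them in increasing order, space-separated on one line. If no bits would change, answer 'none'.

Start: bits=000000000000000
After insert 'emu': sets bits 0 5 -> bits=100001000000000
After insert 'ape': sets bits 1 4 5 -> bits=110011000000000
insert 'elk' would touch bits 2 3 9; currently bit2=0, bit3=0, bit9=0
Bits that are 0 among those (would change 0->1): 2 3 9

Answer: 2 3 9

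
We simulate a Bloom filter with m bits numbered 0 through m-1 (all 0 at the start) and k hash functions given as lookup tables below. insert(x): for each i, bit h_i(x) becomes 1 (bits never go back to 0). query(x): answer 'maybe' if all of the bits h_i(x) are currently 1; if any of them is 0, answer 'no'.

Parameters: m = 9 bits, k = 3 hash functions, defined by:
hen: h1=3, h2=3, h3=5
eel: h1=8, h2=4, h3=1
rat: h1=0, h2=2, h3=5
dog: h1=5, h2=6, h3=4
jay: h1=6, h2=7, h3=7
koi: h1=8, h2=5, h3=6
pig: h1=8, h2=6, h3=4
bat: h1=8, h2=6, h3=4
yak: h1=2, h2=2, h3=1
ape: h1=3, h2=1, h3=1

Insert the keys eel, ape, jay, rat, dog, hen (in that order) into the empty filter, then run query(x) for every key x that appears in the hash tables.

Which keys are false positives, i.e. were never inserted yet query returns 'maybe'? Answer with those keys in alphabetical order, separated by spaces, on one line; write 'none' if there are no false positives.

Answer: bat koi pig yak

Derivation:
Start: bits=000000000
After insert 'eel': sets bits 1 4 8 -> bits=010010001
After insert 'ape': sets bits 1 3 -> bits=010110001
After insert 'jay': sets bits 6 7 -> bits=010110111
After insert 'rat': sets bits 0 2 5 -> bits=111111111
After insert 'dog': sets bits 4 5 6 -> bits=111111111
After insert 'hen': sets bits 3 5 -> bits=111111111
Not inserted: bat koi pig yak — query each against bits=111111111:
query bat: checks bit4=1, bit6=1, bit8=1 (all 1) -> maybe => FALSE POSITIVE
query koi: checks bit5=1, bit6=1, bit8=1 (all 1) -> maybe => FALSE POSITIVE
query pig: checks bit4=1, bit6=1, bit8=1 (all 1) -> maybe => FALSE POSITIVE
query yak: checks bit1=1, bit2=1 (all 1) -> maybe => FALSE POSITIVE
False positives (alphabetical): bat koi pig yak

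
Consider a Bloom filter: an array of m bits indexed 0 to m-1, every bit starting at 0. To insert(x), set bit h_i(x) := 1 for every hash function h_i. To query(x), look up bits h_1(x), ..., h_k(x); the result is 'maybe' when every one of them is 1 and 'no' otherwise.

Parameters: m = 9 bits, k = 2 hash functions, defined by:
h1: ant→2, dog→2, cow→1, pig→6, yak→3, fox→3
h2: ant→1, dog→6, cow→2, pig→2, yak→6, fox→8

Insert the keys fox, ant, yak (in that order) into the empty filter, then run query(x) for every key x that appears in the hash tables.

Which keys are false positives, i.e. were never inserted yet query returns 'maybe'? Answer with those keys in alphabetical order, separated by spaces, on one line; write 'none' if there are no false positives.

Start: bits=000000000
After insert 'fox': sets bits 3 8 -> bits=000100001
After insert 'ant': sets bits 1 2 -> bits=011100001
After insert 'yak': sets bits 3 6 -> bits=011100101
Not inserted: cow dog pig — query each against bits=011100101:
query cow: checks bit1=1, bit2=1 (all 1) -> maybe => FALSE POSITIVE
query dog: checks bit2=1, bit6=1 (all 1) -> maybe => FALSE POSITIVE
query pig: checks bit2=1, bit6=1 (all 1) -> maybe => FALSE POSITIVE
False positives (alphabetical): cow dog pig

Answer: cow dog pig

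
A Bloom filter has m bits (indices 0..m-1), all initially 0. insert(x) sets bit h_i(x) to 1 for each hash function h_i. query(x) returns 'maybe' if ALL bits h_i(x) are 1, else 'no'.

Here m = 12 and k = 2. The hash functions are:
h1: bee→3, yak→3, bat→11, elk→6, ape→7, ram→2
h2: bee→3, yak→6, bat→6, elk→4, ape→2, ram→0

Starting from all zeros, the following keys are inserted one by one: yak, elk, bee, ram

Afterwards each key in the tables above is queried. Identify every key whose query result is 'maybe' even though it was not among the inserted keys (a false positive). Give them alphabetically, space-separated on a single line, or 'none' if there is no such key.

Start: bits=000000000000
After insert 'yak': sets bits 3 6 -> bits=000100100000
After insert 'elk': sets bits 4 6 -> bits=000110100000
After insert 'bee': sets bits 3 -> bits=000110100000
After insert 'ram': sets bits 0 2 -> bits=101110100000
Not inserted: ape bat — query each against bits=101110100000:
query ape: checks bit2=1, bit7=0 (has a 0) -> no => not a false positive
query bat: checks bit6=1, bit11=0 (has a 0) -> no => not a false positive
False positives (alphabetical): none

Answer: none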